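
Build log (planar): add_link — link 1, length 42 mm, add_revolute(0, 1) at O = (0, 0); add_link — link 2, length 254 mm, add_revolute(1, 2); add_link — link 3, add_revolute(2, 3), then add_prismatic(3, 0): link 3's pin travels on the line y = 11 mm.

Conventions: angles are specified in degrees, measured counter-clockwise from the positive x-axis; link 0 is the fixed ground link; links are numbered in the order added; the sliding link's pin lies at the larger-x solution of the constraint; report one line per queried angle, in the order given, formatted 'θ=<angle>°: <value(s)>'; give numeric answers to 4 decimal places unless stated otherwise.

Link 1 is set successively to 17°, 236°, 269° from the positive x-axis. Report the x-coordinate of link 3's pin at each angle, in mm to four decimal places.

geometry: r = 42 mm, L = 254 mm, e = 11 mm
θ=17°: crank pin P = (r cos θ, r sin θ) = (40.164800, 12.279612)
θ=17°: h = r sin θ − e = 12.279612 − 11 = 1.279612
θ=17°: x = r cos θ + √(L² − h²) = 40.164800 + 253.996777 = 294.161576
θ=236°: crank pin P = (r cos θ, r sin θ) = (-23.486102, -34.819578)
θ=236°: h = r sin θ − e = -34.819578 − 11 = -45.819578
θ=236°: x = r cos θ + √(L² − h²) = -23.486102 + 249.833077 = 226.346975
θ=269°: crank pin P = (r cos θ, r sin θ) = (-0.733001, -41.993603)
θ=269°: h = r sin θ − e = -41.993603 − 11 = -52.993603
θ=269°: x = r cos θ + √(L² − h²) = -0.733001 + 248.410302 = 247.677301

θ=17°: 294.1616
θ=236°: 226.3470
θ=269°: 247.6773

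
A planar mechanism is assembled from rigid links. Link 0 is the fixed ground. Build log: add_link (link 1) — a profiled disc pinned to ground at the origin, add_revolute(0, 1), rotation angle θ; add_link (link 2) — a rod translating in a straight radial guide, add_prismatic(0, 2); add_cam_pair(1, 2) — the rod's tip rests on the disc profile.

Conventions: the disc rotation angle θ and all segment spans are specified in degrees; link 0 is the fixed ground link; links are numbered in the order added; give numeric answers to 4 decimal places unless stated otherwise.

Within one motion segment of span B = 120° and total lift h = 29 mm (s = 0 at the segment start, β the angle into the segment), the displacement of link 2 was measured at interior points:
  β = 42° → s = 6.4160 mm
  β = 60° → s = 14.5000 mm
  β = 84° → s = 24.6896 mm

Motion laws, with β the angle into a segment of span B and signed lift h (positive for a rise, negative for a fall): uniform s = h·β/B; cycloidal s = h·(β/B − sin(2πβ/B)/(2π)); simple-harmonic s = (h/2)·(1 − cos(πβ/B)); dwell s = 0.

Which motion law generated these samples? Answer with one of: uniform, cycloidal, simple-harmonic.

candidates at β/B = r: uniform s = h·r (linear in β); cycloidal s = h·(r − sin(2πr)/(2π)); simple-harmonic s = (h/2)(1 − cos(πr))
β=42°: printed 6.4160 | uniform 10.1500, cycloidal 6.4160, simple-harmonic 7.9171
β=60°: printed 14.5000 | uniform 14.5000, cycloidal 14.5000, simple-harmonic 14.5000
β=84°: printed 24.6896 | uniform 20.3000, cycloidal 24.6896, simple-harmonic 23.0229
only one law matches every sample → cycloidal

cycloidal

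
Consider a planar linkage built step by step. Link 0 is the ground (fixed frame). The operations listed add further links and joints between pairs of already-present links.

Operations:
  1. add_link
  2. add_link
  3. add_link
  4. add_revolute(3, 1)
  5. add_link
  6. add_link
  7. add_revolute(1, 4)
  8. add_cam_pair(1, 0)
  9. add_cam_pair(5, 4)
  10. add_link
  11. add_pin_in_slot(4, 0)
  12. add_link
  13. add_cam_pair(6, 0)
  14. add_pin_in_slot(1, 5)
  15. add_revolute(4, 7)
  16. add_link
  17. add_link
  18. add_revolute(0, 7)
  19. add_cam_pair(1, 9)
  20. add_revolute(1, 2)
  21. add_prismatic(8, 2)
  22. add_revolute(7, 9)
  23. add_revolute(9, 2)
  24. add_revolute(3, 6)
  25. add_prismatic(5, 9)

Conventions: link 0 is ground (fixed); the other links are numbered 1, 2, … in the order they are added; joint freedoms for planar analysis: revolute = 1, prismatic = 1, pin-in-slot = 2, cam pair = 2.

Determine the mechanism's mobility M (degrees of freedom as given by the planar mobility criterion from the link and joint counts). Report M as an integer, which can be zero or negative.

(L,J1,J2)=(1,0,0); link0 fixed
link1: (2,0,0)
link2: (3,0,0)
link3: (4,0,0)
R 3-1 [J1]: (4,1,0)
link4: (5,1,0)
link5: (6,1,0)
R 1-4 [J1]: (6,2,0)
C 1-0 [J2]: (6,2,1)
C 5-4 [J2]: (6,2,2)
link6: (7,2,2)
PS 4-0 [J2]: (7,2,3)
link7: (8,2,3)
C 6-0 [J2]: (8,2,4)
PS 1-5 [J2]: (8,2,5)
R 4-7 [J1]: (8,3,5)
link8: (9,3,5)
link9: (10,3,5)
R 0-7 [J1]: (10,4,5)
C 1-9 [J2]: (10,4,6)
R 1-2 [J1]: (10,5,6)
P 8-2 [J1]: (10,6,6)
R 7-9 [J1]: (10,7,6)
R 9-2 [J1]: (10,8,6)
R 3-6 [J1]: (10,9,6)
P 5-9 [J1]: (10,10,6)
Grübler: 3·9 − 2·10 − 6 = 1

M = 1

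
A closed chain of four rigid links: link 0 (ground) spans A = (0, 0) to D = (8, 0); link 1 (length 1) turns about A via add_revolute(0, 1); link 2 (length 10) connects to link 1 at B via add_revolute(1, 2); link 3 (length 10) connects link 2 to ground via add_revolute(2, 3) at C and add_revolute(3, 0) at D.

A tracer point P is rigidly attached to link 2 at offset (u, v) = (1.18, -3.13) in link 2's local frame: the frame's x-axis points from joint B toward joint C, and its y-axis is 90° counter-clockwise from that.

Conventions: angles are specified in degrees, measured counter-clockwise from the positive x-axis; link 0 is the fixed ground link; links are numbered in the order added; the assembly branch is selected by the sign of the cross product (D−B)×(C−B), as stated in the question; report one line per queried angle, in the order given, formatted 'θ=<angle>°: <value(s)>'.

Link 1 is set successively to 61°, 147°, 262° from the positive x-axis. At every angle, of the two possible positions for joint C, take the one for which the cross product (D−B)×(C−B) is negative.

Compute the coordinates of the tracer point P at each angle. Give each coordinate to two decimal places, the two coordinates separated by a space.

A=(0,0), D=(8.00,0)
θ=61°: B = A + 1.00·(cos61°, sin61°) = (0.4848, 0.8746)
θ=61°: |BD| = 7.5659
θ=61°: circle(B,10.00) ∩ circle(D,10.00): a=3.7830, h=9.2568
θ=61°:   candidates: C₊=(5.3125,9.6321) cross=70.037; C₋=(3.1723,-8.7575) cross=-70.037
θ=61°:   branch - wants cross < 0 → take C=(3.1723,-8.7575) (cross=-70.037)
θ=61°: ex = (C−B)/|BC| = (0.2688,-0.9632); ey = (0.9632,0.2688)
θ=61°: P = B + 1.18·ex + -3.13·ey = (-2.2129,-1.1032)
θ=147°: B = A + 1.00·(cos147°, sin147°) = (-0.8387, 0.5446)
θ=147°: |BD| = 8.8554
θ=147°: circle(B,10.00) ∩ circle(D,10.00): a=4.4277, h=8.9663
θ=147°:   candidates: C₊=(4.1321,9.2217) cross=79.401; C₋=(3.0292,-8.6770) cross=-79.401
θ=147°:   branch - wants cross < 0 → take C=(3.0292,-8.6770) (cross=-79.401)
θ=147°: ex = (C−B)/|BC| = (0.3868,-0.9222); ey = (0.9222,0.3868)
θ=147°: P = B + 1.18·ex + -3.13·ey = (-3.2686,-1.7542)
θ=262°: B = A + 1.00·(cos262°, sin262°) = (-0.1392, -0.9903)
θ=262°: |BD| = 8.1992
θ=262°: circle(B,10.00) ∩ circle(D,10.00): a=4.0996, h=9.1210
θ=262°:   candidates: C₊=(2.8288,8.5591) cross=74.785; C₋=(5.0320,-9.5494) cross=-74.785
θ=262°:   branch - wants cross < 0 → take C=(5.0320,-9.5494) (cross=-74.785)
θ=262°: ex = (C−B)/|BC| = (0.5171,-0.8559); ey = (0.8559,0.5171)
θ=262°: P = B + 1.18·ex + -3.13·ey = (-2.2080,-3.6188)

θ=61°: -2.21 -1.10
θ=147°: -3.27 -1.75
θ=262°: -2.21 -3.62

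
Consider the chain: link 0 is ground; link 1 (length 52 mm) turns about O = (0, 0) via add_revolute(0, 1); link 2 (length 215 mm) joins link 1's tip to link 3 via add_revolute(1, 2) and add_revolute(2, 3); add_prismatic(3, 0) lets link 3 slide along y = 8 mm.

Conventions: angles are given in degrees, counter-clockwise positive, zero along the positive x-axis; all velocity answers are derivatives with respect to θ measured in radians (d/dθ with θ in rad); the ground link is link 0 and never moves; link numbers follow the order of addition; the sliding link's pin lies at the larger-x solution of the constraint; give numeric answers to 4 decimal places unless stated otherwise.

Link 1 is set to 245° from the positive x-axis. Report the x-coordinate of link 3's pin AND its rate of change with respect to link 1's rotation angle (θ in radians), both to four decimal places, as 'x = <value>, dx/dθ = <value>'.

geometry: r = 52 mm, L = 215 mm, e = 8 mm
crank pin P = (r cos θ, r sin θ) = (-21.976150, -47.128005)
h = r sin θ − e = -47.128005 − 8 = -55.128005
x = r cos θ + √(L² − h²) = -21.976150 + 207.812182 = 185.836033
dx/dθ = −r sin θ − h·r cos θ/√(L² − h²) (θ in radians; h = -55.128005) = 41.298215

x = 185.8360, dx/dθ = 41.2982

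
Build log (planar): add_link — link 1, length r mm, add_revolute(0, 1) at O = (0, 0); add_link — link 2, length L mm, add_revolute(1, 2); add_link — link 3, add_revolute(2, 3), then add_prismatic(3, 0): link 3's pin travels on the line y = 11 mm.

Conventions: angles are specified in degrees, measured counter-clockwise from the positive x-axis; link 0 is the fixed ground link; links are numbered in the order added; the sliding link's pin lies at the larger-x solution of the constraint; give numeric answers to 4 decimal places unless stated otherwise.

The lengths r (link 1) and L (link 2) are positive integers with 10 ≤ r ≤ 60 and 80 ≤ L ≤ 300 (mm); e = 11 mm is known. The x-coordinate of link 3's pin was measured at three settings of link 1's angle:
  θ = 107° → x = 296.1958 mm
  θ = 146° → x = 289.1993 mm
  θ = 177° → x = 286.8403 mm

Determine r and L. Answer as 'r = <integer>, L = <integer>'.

constraint per measurement: (x − r cos θ)² + (r sin θ − e)² = L²
subtracting the θ₁ and θ₂ equations cancels the r² and L² terms:
r = (x₁² − x₂²) / (2[(x₁cos θ₁ + e sin θ₁) − (x₂cos θ₂ + e sin θ₂)]) = 13.0001 → r = 13
L² = (x₁ − r cos θ₁)² + (r sin θ₁ − e)² = 90000.0298 → L = 300.0000 → L = 300
check at θ₃=177°: x = 286.8403 (printed 286.8403) ✓

r = 13, L = 300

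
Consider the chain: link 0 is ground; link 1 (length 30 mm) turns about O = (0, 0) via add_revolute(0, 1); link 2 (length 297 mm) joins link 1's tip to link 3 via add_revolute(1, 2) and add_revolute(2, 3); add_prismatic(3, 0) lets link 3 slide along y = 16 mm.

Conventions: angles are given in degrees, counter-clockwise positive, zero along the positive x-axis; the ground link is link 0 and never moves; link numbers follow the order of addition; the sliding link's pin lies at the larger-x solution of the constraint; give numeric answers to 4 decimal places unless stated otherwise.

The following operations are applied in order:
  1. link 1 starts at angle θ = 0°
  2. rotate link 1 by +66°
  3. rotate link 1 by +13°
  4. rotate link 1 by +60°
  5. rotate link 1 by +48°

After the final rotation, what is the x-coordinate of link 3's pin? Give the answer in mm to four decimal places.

geometry: r = 30 mm, L = 297 mm, e = 16 mm; θ starts at 0°
rotate link 1 by +66°: θ ← 0° +66° = 66°
rotate link 1 by +13°: θ ← 66° +13° = 79°
rotate link 1 by +60°: θ ← 79° +60° = 139°
rotate link 1 by +48°: θ ← 139° +48° = 187°
crank pin P = (r cos θ, r sin θ) = (-29.776385, -3.656080)
h = r sin θ − e = -3.656080 − 16 = -19.656080
x = r cos θ + √(L² − h²) = -29.776385 + 296.348846 = 266.572461

266.5725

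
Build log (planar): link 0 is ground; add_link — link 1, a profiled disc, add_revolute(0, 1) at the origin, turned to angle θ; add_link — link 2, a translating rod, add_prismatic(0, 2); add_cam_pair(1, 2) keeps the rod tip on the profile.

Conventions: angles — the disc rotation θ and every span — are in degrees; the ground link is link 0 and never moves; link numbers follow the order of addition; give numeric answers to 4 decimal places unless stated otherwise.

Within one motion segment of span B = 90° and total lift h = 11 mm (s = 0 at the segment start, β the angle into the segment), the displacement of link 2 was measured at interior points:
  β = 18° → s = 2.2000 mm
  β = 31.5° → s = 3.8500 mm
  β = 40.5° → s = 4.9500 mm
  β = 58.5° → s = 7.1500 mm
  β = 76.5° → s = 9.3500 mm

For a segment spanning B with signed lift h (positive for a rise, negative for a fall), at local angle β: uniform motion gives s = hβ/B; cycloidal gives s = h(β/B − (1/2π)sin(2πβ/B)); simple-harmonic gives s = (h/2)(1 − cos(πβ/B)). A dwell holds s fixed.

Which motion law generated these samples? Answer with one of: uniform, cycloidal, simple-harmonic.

candidates at β/B = r: uniform s = h·r (linear in β); cycloidal s = h·(r − sin(2πr)/(2π)); simple-harmonic s = (h/2)(1 − cos(πr))
β=18°: printed 2.2000 | uniform 2.2000, cycloidal 0.5350, simple-harmonic 1.0504
β=31.5°: printed 3.8500 | uniform 3.8500, cycloidal 2.4337, simple-harmonic 3.0031
β=40.5°: printed 4.9500 | uniform 4.9500, cycloidal 4.4090, simple-harmonic 4.6396
β=58.5°: printed 7.1500 | uniform 7.1500, cycloidal 8.5663, simple-harmonic 7.9969
β=76.5°: printed 9.3500 | uniform 9.3500, cycloidal 10.7663, simple-harmonic 10.4005
only one law matches every sample → uniform

uniform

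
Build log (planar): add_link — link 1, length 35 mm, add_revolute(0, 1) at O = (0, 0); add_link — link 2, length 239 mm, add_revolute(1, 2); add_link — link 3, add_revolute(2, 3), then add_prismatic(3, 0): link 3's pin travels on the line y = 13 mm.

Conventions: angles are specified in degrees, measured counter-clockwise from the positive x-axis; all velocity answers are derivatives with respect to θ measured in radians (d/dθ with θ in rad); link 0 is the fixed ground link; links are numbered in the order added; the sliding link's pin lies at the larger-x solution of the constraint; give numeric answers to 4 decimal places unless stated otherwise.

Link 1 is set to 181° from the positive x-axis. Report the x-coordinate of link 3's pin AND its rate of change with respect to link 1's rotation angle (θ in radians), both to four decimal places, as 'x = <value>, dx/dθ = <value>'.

geometry: r = 35 mm, L = 239 mm, e = 13 mm
crank pin P = (r cos θ, r sin θ) = (-34.994669, -0.610834)
h = r sin θ − e = -0.610834 − 13 = -13.610834
x = r cos θ + √(L² − h²) = -34.994669 + 238.612123 = 203.617454
dx/dθ = −r sin θ − h·r cos θ/√(L² − h²) (θ in radians; h = -13.610834) = -1.385320

x = 203.6175, dx/dθ = -1.3853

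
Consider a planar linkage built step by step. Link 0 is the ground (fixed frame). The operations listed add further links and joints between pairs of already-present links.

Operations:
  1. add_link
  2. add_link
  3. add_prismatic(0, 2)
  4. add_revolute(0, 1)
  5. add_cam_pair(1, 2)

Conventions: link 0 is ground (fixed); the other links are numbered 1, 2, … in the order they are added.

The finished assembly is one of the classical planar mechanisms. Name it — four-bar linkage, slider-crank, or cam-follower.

links: 3 (incl. ground); joints: 1 revolute, 1 prismatic, 1 higher (cam) pair, forming one closed loop
3 links, revolute + prismatic + higher pair in one loop → cam-follower

cam-follower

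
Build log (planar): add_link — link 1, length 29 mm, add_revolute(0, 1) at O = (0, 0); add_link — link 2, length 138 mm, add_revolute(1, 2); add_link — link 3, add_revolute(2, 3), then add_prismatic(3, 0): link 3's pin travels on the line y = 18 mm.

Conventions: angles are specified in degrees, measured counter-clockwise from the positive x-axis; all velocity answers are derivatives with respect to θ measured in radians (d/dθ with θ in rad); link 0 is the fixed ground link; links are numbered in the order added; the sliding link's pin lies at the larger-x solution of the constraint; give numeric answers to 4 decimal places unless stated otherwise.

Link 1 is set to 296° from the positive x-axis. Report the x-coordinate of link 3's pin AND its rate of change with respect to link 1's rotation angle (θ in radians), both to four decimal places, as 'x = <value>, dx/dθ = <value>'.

geometry: r = 29 mm, L = 138 mm, e = 18 mm
crank pin P = (r cos θ, r sin θ) = (12.712763, -26.065027)
h = r sin θ − e = -26.065027 − 18 = -44.065027
x = r cos θ + √(L² − h²) = 12.712763 + 130.775660 = 143.488424
dx/dθ = −r sin θ − h·r cos θ/√(L² − h²) (θ in radians; h = -44.065027) = 30.348609

x = 143.4884, dx/dθ = 30.3486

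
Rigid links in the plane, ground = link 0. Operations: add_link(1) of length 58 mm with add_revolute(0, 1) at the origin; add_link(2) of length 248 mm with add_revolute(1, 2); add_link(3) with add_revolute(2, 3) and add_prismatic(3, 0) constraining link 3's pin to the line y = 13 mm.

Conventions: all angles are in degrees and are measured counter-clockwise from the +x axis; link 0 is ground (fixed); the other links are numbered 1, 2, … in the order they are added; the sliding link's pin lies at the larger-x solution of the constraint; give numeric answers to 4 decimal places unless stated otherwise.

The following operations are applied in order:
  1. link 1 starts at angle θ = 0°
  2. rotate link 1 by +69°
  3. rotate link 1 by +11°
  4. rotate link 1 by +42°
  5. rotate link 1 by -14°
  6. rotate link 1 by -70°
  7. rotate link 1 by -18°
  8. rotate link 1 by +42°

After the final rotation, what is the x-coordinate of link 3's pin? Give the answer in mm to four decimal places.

geometry: r = 58 mm, L = 248 mm, e = 13 mm; θ starts at 0°
rotate link 1 by +69°: θ ← 0° +69° = 69°
rotate link 1 by +11°: θ ← 69° +11° = 80°
rotate link 1 by +42°: θ ← 80° +42° = 122°
rotate link 1 by -14°: θ ← 122° -14° = 108°
rotate link 1 by -70°: θ ← 108° -70° = 38°
rotate link 1 by -18°: θ ← 38° -18° = 20°
rotate link 1 by +42°: θ ← 20° +42° = 62°
crank pin P = (r cos θ, r sin θ) = (27.229351, 51.210960)
h = r sin θ − e = 51.210960 − 13 = 38.210960
x = r cos θ + √(L² − h²) = 27.229351 + 245.038614 = 272.267965

272.2680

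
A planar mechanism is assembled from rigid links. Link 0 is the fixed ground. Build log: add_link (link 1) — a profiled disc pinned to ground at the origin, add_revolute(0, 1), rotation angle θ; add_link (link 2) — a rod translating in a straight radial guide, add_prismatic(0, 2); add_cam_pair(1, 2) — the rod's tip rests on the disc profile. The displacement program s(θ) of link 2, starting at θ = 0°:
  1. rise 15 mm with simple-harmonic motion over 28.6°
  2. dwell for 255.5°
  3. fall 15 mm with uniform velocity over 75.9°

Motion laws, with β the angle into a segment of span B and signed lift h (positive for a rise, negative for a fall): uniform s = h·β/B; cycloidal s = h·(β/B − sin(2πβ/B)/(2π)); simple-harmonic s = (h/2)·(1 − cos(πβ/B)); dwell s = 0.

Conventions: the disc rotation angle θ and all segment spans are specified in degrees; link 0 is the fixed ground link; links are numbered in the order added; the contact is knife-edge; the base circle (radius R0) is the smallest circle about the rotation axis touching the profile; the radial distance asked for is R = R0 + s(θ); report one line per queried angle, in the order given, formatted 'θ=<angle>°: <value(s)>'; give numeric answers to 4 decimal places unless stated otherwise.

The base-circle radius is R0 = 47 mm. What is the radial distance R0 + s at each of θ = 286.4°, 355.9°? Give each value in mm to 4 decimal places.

seg 1 [0°–28.6°] simple-harmonic, h=15: full span → s += 15 → s = 15.0000
seg 2 [28.6°–284.1°] dwell: s stays 15.0000
seg 3 [284.1°–360°] uniform, h=-15: θ=286.4° here. β=2.3, B=75.9. -15·2.3/75.9 = -0.4545 → s = 14.5455
seg 3 [284.1°–360°] uniform, h=-15: θ=355.9° here. β=71.8, B=75.9. -15·71.8/75.9 = -14.1897 → s = 0.8103
θ=286.4°: R = R0 + s = 47 + 14.5455 = 61.5455
θ=355.9°: R = R0 + s = 47 + 0.8103 = 47.8103

θ=286.4°: 61.5455
θ=355.9°: 47.8103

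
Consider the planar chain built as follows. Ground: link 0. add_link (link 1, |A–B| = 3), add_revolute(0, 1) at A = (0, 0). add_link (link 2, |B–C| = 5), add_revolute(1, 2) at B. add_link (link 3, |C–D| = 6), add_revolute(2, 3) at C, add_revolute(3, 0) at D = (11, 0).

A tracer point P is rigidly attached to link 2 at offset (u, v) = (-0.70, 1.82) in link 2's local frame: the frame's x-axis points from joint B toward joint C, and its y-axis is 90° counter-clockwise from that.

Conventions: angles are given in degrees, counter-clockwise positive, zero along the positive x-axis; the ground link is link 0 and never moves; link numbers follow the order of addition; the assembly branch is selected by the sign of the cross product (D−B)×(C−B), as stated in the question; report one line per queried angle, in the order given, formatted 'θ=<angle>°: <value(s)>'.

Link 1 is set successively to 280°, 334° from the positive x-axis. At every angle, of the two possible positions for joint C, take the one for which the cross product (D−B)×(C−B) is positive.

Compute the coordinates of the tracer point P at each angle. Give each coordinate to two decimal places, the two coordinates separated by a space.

A=(0,0), D=(11.00,0)
θ=280°: B = A + 3.00·(cos280°, sin280°) = (0.5209, -2.9544)
θ=280°: |BD| = 10.8876
θ=280°: circle(B,5.00) ∩ circle(D,6.00): a=4.9386, h=0.7810
θ=280°:   candidates: C₊=(5.0623,-0.8626) cross=8.504; C₋=(5.4862,-2.3660) cross=-8.504
θ=280°:   branch + wants cross > 0 → take C=(5.0623,-0.8626) (cross=8.504)
θ=280°: ex = (C−B)/|BC| = (0.9083,0.4184); ey = (-0.4184,0.9083)
θ=280°: P = B + -0.70·ex + 1.82·ey = (-0.8763,-1.5942)
θ=334°: B = A + 3.00·(cos334°, sin334°) = (2.6964, -1.3151)
θ=334°: |BD| = 8.4071
θ=334°: circle(B,5.00) ∩ circle(D,6.00): a=3.5494, h=3.5217
θ=334°:   candidates: C₊=(5.6511,2.7184) cross=29.607; C₋=(6.7529,-4.2382) cross=-29.607
θ=334°:   branch + wants cross > 0 → take C=(5.6511,2.7184) (cross=29.607)
θ=334°: ex = (C−B)/|BC| = (0.5910,0.8067); ey = (-0.8067,0.5910)
θ=334°: P = B + -0.70·ex + 1.82·ey = (0.8145,-0.8043)

θ=280°: -0.88 -1.59
θ=334°: 0.81 -0.80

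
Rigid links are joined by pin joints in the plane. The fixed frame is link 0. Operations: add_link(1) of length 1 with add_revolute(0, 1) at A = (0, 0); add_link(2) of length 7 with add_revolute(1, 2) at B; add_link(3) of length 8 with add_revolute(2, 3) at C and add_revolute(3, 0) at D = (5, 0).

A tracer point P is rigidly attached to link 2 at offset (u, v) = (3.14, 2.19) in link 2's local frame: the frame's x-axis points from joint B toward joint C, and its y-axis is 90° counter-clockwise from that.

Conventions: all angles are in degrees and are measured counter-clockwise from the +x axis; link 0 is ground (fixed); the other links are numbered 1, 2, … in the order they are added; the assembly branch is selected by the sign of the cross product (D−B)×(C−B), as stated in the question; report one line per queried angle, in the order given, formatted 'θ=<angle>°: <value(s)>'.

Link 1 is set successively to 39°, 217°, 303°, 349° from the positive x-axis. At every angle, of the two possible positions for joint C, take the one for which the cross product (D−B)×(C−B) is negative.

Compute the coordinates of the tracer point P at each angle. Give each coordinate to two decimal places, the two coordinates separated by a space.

A=(0,0), D=(5.00,0)
θ=39°: B = A + 1.00·(cos39°, sin39°) = (0.7771, 0.6293)
θ=39°: |BD| = 4.2695
θ=39°: circle(B,7.00) ∩ circle(D,8.00): a=0.3781, h=6.9898
θ=39°:   candidates: C₊=(2.1814,7.4870) cross=29.843; C₋=(0.1208,-6.3398) cross=-29.843
θ=39°:   branch - wants cross < 0 → take C=(0.1208,-6.3398) (cross=-29.843)
θ=39°: ex = (C−B)/|BC| = (-0.0938,-0.9956); ey = (0.9956,-0.0938)
θ=39°: P = B + 3.14·ex + 2.19·ey = (2.6631,-2.7022)
θ=217°: B = A + 1.00·(cos217°, sin217°) = (-0.7986, -0.6018)
θ=217°: |BD| = 5.8298
θ=217°: circle(B,7.00) ∩ circle(D,8.00): a=1.6284, h=6.8080
θ=217°:   candidates: C₊=(0.1183,6.3379) cross=39.689; C₋=(1.5239,-7.2053) cross=-39.689
θ=217°:   branch - wants cross < 0 → take C=(1.5239,-7.2053) (cross=-39.689)
θ=217°: ex = (C−B)/|BC| = (0.3318,-0.9434); ey = (0.9434,0.3318)
θ=217°: P = B + 3.14·ex + 2.19·ey = (2.3091,-2.8373)
θ=303°: B = A + 1.00·(cos303°, sin303°) = (0.5446, -0.8387)
θ=303°: |BD| = 4.5336
θ=303°: circle(B,7.00) ∩ circle(D,8.00): a=0.6125, h=6.9732
θ=303°:   candidates: C₊=(-0.1434,6.1274) cross=31.614; C₋=(2.4365,-7.5782) cross=-31.614
θ=303°:   branch - wants cross < 0 → take C=(2.4365,-7.5782) (cross=-31.614)
θ=303°: ex = (C−B)/|BC| = (0.2703,-0.9628); ey = (0.9628,0.2703)
θ=303°: P = B + 3.14·ex + 2.19·ey = (3.5018,-3.2699)
θ=349°: B = A + 1.00·(cos349°, sin349°) = (0.9816, -0.1908)
θ=349°: |BD| = 4.0229
θ=349°: circle(B,7.00) ∩ circle(D,8.00): a=0.1471, h=6.9985
θ=349°:   candidates: C₊=(0.7966,6.8067) cross=28.154; C₋=(1.4605,-7.1744) cross=-28.154
θ=349°:   branch - wants cross < 0 → take C=(1.4605,-7.1744) (cross=-28.154)
θ=349°: ex = (C−B)/|BC| = (0.0684,-0.9977); ey = (0.9977,0.0684)
θ=349°: P = B + 3.14·ex + 2.19·ey = (3.3813,-3.1736)

θ=39°: 2.66 -2.70
θ=217°: 2.31 -2.84
θ=303°: 3.50 -3.27
θ=349°: 3.38 -3.17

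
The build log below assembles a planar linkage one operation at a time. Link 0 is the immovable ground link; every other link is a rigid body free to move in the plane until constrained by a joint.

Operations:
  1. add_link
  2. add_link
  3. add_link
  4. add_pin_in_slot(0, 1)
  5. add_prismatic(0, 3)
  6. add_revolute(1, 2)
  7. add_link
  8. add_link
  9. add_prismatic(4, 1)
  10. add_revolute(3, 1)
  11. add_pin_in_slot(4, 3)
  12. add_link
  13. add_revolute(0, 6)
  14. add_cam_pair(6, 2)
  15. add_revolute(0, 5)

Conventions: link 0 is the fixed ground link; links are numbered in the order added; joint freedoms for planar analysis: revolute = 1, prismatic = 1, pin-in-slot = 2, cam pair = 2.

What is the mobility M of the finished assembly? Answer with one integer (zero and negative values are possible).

ground; <1,0,0>
#1 <2,0,0>
#2 <3,0,0>
#3 <4,0,0>
PS:0↔1 J2 <4,0,1>
P:0↔3 J1 <4,1,1>
R:1↔2 J1 <4,2,1>
#4 <5,2,1>
#5 <6,2,1>
P:4↔1 J1 <6,3,1>
R:3↔1 J1 <6,4,1>
PS:4↔3 J2 <6,4,2>
#6 <7,4,2>
R:0↔6 J1 <7,5,2>
C:6↔2 J2 <7,5,3>
R:0↔5 J1 <7,6,3>
3×6 − 2×6 − 1×3 = 3

M = 3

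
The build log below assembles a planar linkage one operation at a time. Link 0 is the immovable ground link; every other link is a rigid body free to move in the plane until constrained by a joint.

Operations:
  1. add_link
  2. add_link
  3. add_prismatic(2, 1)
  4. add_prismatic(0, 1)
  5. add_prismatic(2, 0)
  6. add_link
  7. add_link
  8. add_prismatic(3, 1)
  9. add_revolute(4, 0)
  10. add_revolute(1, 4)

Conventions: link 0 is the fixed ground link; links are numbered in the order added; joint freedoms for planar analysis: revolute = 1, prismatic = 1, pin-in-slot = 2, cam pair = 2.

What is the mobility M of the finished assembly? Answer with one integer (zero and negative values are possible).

link 0 = ground. State L|J1|J2 = 1|0|0
+link1  2|0|0
+link2  3|0|0
P(2,1) f=1→J1  3|1|0
P(0,1) f=1→J1  3|2|0
P(2,0) f=1→J1  3|3|0
+link3  4|3|0
+link4  5|3|0
P(3,1) f=1→J1  5|4|0
R(4,0) f=1→J1  5|5|0
R(1,4) f=1→J1  5|6|0
M = 3(5−1)−2·6−0 = 12−12−0 = 0

M = 0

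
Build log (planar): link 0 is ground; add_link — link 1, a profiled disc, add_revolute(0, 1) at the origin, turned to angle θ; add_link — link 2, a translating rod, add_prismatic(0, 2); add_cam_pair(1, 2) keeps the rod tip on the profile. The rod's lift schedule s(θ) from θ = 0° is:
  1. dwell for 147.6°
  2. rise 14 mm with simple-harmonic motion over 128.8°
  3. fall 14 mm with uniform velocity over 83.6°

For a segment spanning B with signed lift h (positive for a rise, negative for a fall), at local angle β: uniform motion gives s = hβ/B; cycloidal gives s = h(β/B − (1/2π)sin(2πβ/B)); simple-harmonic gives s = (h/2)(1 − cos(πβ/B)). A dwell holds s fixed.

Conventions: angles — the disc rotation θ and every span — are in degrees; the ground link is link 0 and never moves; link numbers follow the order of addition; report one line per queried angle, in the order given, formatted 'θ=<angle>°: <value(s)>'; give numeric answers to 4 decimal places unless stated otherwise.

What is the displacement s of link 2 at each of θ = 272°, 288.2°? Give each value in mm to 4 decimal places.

seg 1 [0°–147.6°] dwell: s stays 0.0000
seg 2 [147.6°–276.4°] simple-harmonic, h=14: θ=272° here. β=124.4, B=128.8. 14/2·(1 − cos(π·0.9658)) = 13.9597 → s = 13.9597
seg 2 [147.6°–276.4°] simple-harmonic, h=14: full span → s += 14 → s = 14.0000
seg 3 [276.4°–360°] uniform, h=-14: θ=288.2° here. β=11.8, B=83.6. -14·11.8/83.6 = -1.9761 → s = 12.0239

θ=272°: 13.9597
θ=288.2°: 12.0239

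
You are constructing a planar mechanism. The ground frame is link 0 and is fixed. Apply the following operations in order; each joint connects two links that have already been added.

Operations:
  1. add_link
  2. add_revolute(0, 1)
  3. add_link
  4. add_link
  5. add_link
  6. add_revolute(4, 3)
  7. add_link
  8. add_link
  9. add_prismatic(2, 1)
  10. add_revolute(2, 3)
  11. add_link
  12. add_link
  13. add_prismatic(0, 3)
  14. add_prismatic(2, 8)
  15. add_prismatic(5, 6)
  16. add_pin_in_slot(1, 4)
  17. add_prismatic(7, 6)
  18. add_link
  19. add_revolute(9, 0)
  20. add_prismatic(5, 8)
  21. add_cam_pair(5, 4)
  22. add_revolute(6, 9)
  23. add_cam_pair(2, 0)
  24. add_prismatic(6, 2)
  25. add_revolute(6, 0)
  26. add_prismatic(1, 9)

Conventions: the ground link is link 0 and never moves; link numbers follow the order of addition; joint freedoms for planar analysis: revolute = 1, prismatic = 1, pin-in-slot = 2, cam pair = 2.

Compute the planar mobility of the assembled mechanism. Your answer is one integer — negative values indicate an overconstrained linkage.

(L,J1,J2)=(1,0,0); link0 fixed
link1: (2,0,0)
R 0-1 [J1]: (2,1,0)
link2: (3,1,0)
link3: (4,1,0)
link4: (5,1,0)
R 4-3 [J1]: (5,2,0)
link5: (6,2,0)
link6: (7,2,0)
P 2-1 [J1]: (7,3,0)
R 2-3 [J1]: (7,4,0)
link7: (8,4,0)
link8: (9,4,0)
P 0-3 [J1]: (9,5,0)
P 2-8 [J1]: (9,6,0)
P 5-6 [J1]: (9,7,0)
PS 1-4 [J2]: (9,7,1)
P 7-6 [J1]: (9,8,1)
link9: (10,8,1)
R 9-0 [J1]: (10,9,1)
P 5-8 [J1]: (10,10,1)
C 5-4 [J2]: (10,10,2)
R 6-9 [J1]: (10,11,2)
C 2-0 [J2]: (10,11,3)
P 6-2 [J1]: (10,12,3)
R 6-0 [J1]: (10,13,3)
P 1-9 [J1]: (10,14,3)
Grübler: 3·9 − 2·14 − 3 = -4

M = -4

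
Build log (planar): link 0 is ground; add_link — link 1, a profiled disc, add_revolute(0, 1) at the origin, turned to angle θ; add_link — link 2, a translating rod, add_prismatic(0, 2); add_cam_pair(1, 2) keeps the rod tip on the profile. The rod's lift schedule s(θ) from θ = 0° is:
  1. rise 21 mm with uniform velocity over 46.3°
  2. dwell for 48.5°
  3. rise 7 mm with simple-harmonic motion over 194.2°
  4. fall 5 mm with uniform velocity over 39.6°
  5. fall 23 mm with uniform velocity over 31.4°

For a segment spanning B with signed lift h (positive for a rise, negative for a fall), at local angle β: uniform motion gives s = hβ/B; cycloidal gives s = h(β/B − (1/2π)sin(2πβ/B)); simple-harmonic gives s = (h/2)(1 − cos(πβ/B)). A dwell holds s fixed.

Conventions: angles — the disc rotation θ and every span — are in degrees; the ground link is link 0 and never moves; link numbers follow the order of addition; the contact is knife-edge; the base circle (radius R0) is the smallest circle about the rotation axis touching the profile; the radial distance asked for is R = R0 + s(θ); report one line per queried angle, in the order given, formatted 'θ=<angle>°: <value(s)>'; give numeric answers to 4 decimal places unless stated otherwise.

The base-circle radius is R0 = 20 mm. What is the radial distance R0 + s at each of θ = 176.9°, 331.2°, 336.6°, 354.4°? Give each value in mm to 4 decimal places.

seg 1 [0°–46.3°] uniform, h=21: full span → s += 21 → s = 21.0000
seg 2 [46.3°–94.8°] dwell: s stays 21.0000
seg 3 [94.8°–289°] simple-harmonic, h=7: θ=176.9° here. β=82.1, B=194.2. 7/2·(1 − cos(π·0.4228)) = 2.6590 → s = 23.6590
seg 3 [94.8°–289°] simple-harmonic, h=7: full span → s += 7 → s = 28.0000
seg 4 [289°–328.6°] uniform, h=-5: full span → s += -5 → s = 23.0000
seg 5 [328.6°–360°] uniform, h=-23: θ=331.2° here. β=2.6, B=31.4. -23·2.6/31.4 = -1.9045 → s = 21.0955
seg 5 [328.6°–360°] uniform, h=-23: θ=336.6° here. β=8, B=31.4. -23·8/31.4 = -5.8599 → s = 17.1401
seg 5 [328.6°–360°] uniform, h=-23: θ=354.4° here. β=25.8, B=31.4. -23·25.8/31.4 = -18.8981 → s = 4.1019
θ=176.9°: R = R0 + s = 20 + 23.6590 = 43.6590
θ=331.2°: R = R0 + s = 20 + 21.0955 = 41.0955
θ=336.6°: R = R0 + s = 20 + 17.1401 = 37.1401
θ=354.4°: R = R0 + s = 20 + 4.1019 = 24.1019

θ=176.9°: 43.6590
θ=331.2°: 41.0955
θ=336.6°: 37.1401
θ=354.4°: 24.1019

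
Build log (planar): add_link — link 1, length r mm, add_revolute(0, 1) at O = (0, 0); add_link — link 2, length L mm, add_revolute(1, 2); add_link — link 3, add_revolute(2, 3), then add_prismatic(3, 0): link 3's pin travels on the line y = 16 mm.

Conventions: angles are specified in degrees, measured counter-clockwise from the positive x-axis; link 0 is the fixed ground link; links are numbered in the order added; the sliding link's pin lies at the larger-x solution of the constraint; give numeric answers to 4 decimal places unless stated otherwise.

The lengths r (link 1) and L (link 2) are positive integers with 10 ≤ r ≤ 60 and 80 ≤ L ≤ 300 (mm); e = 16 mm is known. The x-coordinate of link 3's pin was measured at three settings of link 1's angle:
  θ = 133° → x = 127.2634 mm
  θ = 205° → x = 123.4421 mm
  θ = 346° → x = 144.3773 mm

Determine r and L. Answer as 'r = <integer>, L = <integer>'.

constraint per measurement: (x − r cos θ)² + (r sin θ − e)² = L²
subtracting the θ₁ and θ₂ equations cancels the r² and L² terms:
r = (x₁² − x₂²) / (2[(x₁cos θ₁ + e sin θ₁) − (x₂cos θ₂ + e sin θ₂)]) = 10.9999 → r = 11
L² = (x₁ − r cos θ₁)² + (r sin θ₁ − e)² = 18224.9919 → L = 135.0000 → L = 135
check at θ₃=346°: x = 144.3773 (printed 144.3773) ✓

r = 11, L = 135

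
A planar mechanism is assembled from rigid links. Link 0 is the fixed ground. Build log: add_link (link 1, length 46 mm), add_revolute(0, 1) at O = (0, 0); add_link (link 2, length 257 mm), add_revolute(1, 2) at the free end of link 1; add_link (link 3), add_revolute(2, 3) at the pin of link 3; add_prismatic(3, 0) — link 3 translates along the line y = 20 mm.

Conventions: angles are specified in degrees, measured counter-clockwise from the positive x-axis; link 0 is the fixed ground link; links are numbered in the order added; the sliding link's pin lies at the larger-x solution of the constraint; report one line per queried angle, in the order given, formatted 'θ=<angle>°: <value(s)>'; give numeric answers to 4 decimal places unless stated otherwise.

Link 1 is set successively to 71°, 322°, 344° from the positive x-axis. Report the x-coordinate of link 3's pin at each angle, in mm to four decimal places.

geometry: r = 46 mm, L = 257 mm, e = 20 mm
θ=71°: crank pin P = (r cos θ, r sin θ) = (14.976135, 43.493854)
θ=71°: h = r sin θ − e = 43.493854 − 20 = 23.493854
θ=71°: x = r cos θ + √(L² − h²) = 14.976135 + 255.923893 = 270.900028
θ=322°: crank pin P = (r cos θ, r sin θ) = (36.248495, -28.320428)
θ=322°: h = r sin θ − e = -28.320428 − 20 = -48.320428
θ=322°: x = r cos θ + √(L² − h²) = 36.248495 + 252.416593 = 288.665087
θ=344°: crank pin P = (r cos θ, r sin θ) = (44.218038, -12.679318)
θ=344°: h = r sin θ − e = -12.679318 − 20 = -32.679318
θ=344°: x = r cos θ + √(L² − h²) = 44.218038 + 254.913833 = 299.131871

θ=71°: 270.9000
θ=322°: 288.6651
θ=344°: 299.1319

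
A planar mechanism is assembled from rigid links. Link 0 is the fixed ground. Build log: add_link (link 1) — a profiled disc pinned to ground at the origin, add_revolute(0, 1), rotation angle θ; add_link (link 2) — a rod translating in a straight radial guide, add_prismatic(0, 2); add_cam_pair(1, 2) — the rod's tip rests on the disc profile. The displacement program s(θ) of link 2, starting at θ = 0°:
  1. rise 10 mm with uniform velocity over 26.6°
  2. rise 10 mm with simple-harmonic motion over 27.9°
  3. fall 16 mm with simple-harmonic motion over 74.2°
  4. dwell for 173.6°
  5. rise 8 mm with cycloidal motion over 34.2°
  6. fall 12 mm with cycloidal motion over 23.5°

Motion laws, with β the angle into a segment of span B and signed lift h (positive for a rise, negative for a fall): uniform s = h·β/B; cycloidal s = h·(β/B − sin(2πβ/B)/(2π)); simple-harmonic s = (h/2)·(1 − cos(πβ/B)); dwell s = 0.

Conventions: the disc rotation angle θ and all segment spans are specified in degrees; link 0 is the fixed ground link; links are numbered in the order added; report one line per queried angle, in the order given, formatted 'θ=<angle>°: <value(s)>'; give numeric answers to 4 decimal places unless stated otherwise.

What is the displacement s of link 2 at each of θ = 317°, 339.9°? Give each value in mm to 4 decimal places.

seg 1 [0°–26.6°] uniform, h=10: full span → s += 10 → s = 10.0000
seg 2 [26.6°–54.5°] simple-harmonic, h=10: full span → s += 10 → s = 20.0000
seg 3 [54.5°–128.7°] simple-harmonic, h=-16: full span → s += -16 → s = 4.0000
seg 4 [128.7°–302.3°] dwell: s stays 4.0000
seg 5 [302.3°–336.5°] cycloidal, h=8: θ=317° here. β=14.7, B=34.2. 8·(0.4298 − sin(2π·0.4298)/(2π)) = 2.8952 → s = 6.8952
seg 5 [302.3°–336.5°] cycloidal, h=8: full span → s += 8 → s = 12.0000
seg 6 [336.5°–360°] cycloidal, h=-12: θ=339.9° here. β=3.4, B=23.5. -12·(0.1447 − sin(2π·0.1447)/(2π)) = -0.2294 → s = 11.7706

θ=317°: 6.8952
θ=339.9°: 11.7706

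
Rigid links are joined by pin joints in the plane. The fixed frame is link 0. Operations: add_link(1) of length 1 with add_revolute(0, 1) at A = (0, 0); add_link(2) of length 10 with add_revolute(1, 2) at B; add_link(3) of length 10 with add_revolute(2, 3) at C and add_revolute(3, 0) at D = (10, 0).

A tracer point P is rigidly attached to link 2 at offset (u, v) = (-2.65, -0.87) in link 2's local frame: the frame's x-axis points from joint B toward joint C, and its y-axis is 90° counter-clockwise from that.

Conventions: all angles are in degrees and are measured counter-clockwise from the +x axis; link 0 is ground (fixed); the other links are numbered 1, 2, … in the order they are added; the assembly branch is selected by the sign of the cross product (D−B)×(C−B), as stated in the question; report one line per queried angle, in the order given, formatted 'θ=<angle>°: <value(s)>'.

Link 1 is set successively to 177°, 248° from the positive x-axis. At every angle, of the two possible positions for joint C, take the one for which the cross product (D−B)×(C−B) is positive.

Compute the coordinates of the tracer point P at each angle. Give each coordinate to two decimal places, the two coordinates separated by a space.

A=(0,0), D=(10.00,0)
θ=177°: B = A + 1.00·(cos177°, sin177°) = (-0.9986, 0.0523)
θ=177°: |BD| = 10.9988
θ=177°: circle(B,10.00) ∩ circle(D,10.00): a=5.4994, h=8.3521
θ=177°:   candidates: C₊=(4.5404,8.3781) cross=91.862; C₋=(4.4609,-8.3258) cross=-91.862
θ=177°:   branch + wants cross > 0 → take C=(4.5404,8.3781) (cross=91.862)
θ=177°: ex = (C−B)/|BC| = (0.5539,0.8326); ey = (-0.8326,0.5539)
θ=177°: P = B + -2.65·ex + -0.87·ey = (-1.7421,-2.6359)
θ=248°: B = A + 1.00·(cos248°, sin248°) = (-0.3746, -0.9272)
θ=248°: |BD| = 10.4160
θ=248°: circle(B,10.00) ∩ circle(D,10.00): a=5.2080, h=8.5368
θ=248°:   candidates: C₊=(4.0528,8.0393) cross=88.919; C₋=(5.5726,-8.9665) cross=-88.919
θ=248°:   branch + wants cross > 0 → take C=(4.0528,8.0393) (cross=88.919)
θ=248°: ex = (C−B)/|BC| = (0.4427,0.8967); ey = (-0.8967,0.4427)
θ=248°: P = B + -2.65·ex + -0.87·ey = (-0.7678,-3.6885)

θ=177°: -1.74 -2.64
θ=248°: -0.77 -3.69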